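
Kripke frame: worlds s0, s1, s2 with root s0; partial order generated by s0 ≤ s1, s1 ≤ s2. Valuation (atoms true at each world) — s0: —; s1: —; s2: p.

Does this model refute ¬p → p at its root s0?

s0 ⊩ ¬p → p vacuously: no world accessible from s0 forces the antecedent ¬p.
So the root s0 forces ¬p → p; the model is not a countermodel.

No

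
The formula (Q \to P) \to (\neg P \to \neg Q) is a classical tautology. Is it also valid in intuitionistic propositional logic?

This is the forward direction of contraposition, which is intuitionistically derivable.
Assume Q \to P and \neg P. If Q held then P would follow, contradicting \neg P; so \neg Q.

Yes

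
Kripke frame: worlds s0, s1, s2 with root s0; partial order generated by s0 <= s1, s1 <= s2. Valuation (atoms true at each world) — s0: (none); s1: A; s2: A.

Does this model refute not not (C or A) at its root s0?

No

s0 forces not not (C or A): no world accessible from s0 forces not (C or A).
So the root s0 forces not not (C or A); the model is not a countermodel.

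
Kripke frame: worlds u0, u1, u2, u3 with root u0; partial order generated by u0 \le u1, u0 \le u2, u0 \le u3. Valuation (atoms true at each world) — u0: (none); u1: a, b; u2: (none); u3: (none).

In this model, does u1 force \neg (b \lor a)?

u1 \nVdash \neg (b \lor a) since u1 is accessible from u1 and u1 \Vdash b \lor a.
u1 \Vdash b \lor a via the disjunct b.

No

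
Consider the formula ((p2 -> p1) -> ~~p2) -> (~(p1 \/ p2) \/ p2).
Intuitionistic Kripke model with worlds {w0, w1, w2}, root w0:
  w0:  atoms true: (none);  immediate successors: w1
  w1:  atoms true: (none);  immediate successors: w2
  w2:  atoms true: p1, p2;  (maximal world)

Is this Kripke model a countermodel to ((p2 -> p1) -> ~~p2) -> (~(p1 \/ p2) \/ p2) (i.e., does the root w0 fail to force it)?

w0 ||-/- ((p2 -> p1) -> ~~p2) -> (~(p1 \/ p2) \/ p2): already at w0 itself, w0 ||- (p2 -> p1) -> ~~p2 but w0 ||-/- ~(p1 \/ p2) \/ p2.
w0 ||-/- ~(p1 \/ p2) \/ p2: neither disjunct is forced at w0.
w0 ||-/- ~(p1 \/ p2) since w2 is accessible from w0 and w2 ||- p1 \/ p2.
w2 ||- p1 \/ p2 via the disjunct p1.
So the root w0 does not force ((p2 -> p1) -> ~~p2) -> (~(p1 \/ p2) \/ p2); the model is a countermodel.

Yes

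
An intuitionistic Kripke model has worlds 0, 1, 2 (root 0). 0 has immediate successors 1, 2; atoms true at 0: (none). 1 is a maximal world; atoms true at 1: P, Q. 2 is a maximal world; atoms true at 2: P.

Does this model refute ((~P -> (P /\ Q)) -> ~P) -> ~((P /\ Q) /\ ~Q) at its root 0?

0 ||- ((~P -> (P /\ Q)) -> ~P) -> ~((P /\ Q) /\ ~Q) vacuously: no world accessible from 0 forces the antecedent (~P -> (P /\ Q)) -> ~P.
So the root 0 forces ((~P -> (P /\ Q)) -> ~P) -> ~((P /\ Q) /\ ~Q); the model is not a countermodel.

No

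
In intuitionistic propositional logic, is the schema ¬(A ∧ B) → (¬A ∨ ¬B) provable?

No

This is the constructively invalid direction of De Morgan's law for conjunction, which is not intuitionistically valid.
A Kripke countermodel: worlds w0, w1, w2; order generated by w0 ≤ w1, w0 ≤ w2; atoms true at each world — w0:{}; w1:{A}; w2:{B}.
w0 ⊮ ¬(A ∧ B) → (¬A ∨ ¬B): already at w0 itself, w0 ⊩ ¬(A ∧ B) but w0 ⊮ ¬A ∨ ¬B.
w0 ⊮ ¬A ∨ ¬B: neither disjunct is forced at w0.
w0 ⊮ ¬A since w1 is accessible from w0 and w1 ⊩ A.
So the root w0 does not force the formula.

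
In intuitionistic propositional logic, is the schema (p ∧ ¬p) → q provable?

This is an instance of ex falso quodlibet, which is intuitionistically derivable.
No world can force both p and ¬p, so the antecedent p ∧ ¬p is never forced and the implication holds vacuously at every world.

Yes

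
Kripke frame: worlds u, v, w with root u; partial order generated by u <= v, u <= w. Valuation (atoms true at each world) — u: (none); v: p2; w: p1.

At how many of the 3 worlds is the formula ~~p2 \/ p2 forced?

u: does not force it — u ||-/- ~~p2 \/ p2: neither disjunct is forced at u.
v: forces it.
w: does not force it — w ||-/- ~~p2 \/ p2: neither disjunct is forced at w.
Worlds forcing the formula: {v}.

1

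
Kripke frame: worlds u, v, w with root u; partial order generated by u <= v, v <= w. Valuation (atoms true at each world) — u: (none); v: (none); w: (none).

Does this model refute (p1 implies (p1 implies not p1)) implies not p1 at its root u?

u forces (p1 implies (p1 implies not p1)) implies not p1: every world accessible from u that forces p1 implies (p1 implies not p1) (namely u, v, w) also forces not p1.
So the root u forces (p1 implies (p1 implies not p1)) implies not p1; the model is not a countermodel.

No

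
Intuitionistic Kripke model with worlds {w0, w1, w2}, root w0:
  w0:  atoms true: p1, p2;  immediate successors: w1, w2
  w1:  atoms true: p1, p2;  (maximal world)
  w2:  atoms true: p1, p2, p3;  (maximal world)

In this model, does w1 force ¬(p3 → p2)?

w1 ⊮ ¬(p3 → p2) since w1 is accessible from w1 and w1 ⊩ p3 → p2.
w1 ⊩ p3 → p2 vacuously: no world accessible from w1 forces the antecedent p3.

No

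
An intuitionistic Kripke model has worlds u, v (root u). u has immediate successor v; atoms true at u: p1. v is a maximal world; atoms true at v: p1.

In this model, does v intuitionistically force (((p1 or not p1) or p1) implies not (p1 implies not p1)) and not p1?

No

v does not force (((p1 or not p1) or p1) implies not (p1 implies not p1)) and not p1 since v fails not p1.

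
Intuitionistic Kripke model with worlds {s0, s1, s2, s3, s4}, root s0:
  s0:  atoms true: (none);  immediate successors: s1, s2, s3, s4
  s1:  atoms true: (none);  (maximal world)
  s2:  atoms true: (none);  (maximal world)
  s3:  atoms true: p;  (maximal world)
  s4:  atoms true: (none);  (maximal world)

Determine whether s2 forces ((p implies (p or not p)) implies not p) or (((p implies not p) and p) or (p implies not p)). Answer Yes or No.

Yes

s2 forces ((p implies (p or not p)) implies not p) or (((p implies not p) and p) or (p implies not p)) via the disjunct (p implies (p or not p)) implies not p.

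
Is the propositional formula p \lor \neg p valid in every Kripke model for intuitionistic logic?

No

This is the law of excluded middle, which is not intuitionistically valid.
A Kripke countermodel: worlds s0, s1; order generated by s0 \le s1; atoms true at each world — s0:{}; s1:{p}.
s0 \nVdash p \lor \neg p: neither disjunct is forced at s0.
s0 lacks atom p, so s0 \nVdash p.
So the root s0 does not force the formula.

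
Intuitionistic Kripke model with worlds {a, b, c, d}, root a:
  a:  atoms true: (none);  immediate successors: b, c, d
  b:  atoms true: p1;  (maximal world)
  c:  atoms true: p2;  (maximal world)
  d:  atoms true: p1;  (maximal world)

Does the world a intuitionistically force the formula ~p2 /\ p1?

a ||-/- ~p2 /\ p1 since a fails ~p2.

No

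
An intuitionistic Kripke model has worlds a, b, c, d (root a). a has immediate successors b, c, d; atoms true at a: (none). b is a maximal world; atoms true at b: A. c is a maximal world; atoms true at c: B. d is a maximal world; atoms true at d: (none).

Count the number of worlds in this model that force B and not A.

a: does not force it — a does not force B and not A since a fails B.
b: does not force it — b does not force B and not A since b fails B.
c: forces it.
d: does not force it.
Worlds forcing the formula: {c}.

1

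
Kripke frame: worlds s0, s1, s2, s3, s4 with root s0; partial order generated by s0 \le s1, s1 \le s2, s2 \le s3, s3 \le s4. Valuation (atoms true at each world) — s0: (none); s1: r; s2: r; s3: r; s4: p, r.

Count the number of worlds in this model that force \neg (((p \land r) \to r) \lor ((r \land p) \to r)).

s0: does not force it — s0 \nVdash \neg (((p \land r) \to r) \lor ((r \land p) \to r)) since s0 is accessible from s0 and s0 \Vdash ((p \land r) \to r) \lor ((r \land p) \to r).
s1: does not force it — s1 \nVdash \neg (((p \land r) \to r) \lor ((r \land p) \to r)) since s1 is accessible from s1 and s1 \Vdash ((p \land r) \to r) \lor ((r \land p) \to r).
s2: does not force it — s2 \nVdash \neg (((p \land r) \to r) \lor ((r \land p) \to r)) since s2 is accessible from s2 and s2 \Vdash ((p \land r) \to r) \lor ((r \land p) \to r).
s3: does not force it.
s4: does not force it.
Worlds forcing the formula: { }.

0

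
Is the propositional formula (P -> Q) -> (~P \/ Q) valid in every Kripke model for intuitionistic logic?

This is the material-implication-as-disjunction principle, which is not intuitionistically valid.
A Kripke countermodel: worlds w0, w1; order generated by w0 <= w1; atoms true at each world — w0:{}; w1:{P,Q}.
w0 ||-/- (P -> Q) -> (~P \/ Q): already at w0 itself, w0 ||- P -> Q but w0 ||-/- ~P \/ Q.
w0 ||-/- ~P \/ Q: neither disjunct is forced at w0.
w0 ||-/- ~P since w1 is accessible from w0 and w1 ||- P.
So the root w0 does not force the formula.

No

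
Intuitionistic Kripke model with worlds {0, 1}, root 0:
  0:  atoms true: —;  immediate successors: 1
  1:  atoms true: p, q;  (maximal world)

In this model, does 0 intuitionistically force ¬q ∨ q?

No

0 ⊮ ¬q ∨ q: neither disjunct is forced at 0.
0 ⊮ ¬q since 1 is accessible from 0 and 1 ⊩ q.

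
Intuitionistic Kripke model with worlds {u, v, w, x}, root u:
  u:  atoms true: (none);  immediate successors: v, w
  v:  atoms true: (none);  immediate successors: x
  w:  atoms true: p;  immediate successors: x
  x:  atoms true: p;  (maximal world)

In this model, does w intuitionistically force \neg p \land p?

No

w \nVdash \neg p \land p since w fails \neg p.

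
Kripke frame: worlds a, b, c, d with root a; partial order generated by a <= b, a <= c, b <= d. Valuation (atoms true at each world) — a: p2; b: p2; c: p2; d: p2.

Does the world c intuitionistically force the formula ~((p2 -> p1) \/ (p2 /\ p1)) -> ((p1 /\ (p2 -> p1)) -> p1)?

Yes

c ||- ~((p2 -> p1) \/ (p2 /\ p1)) -> ((p1 /\ (p2 -> p1)) -> p1): every world accessible from c that forces ~((p2 -> p1) \/ (p2 /\ p1)) (namely c) also forces (p1 /\ (p2 -> p1)) -> p1.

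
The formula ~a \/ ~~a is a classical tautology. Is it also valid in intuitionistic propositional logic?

This is the weak law of excluded middle, which is not intuitionistically valid.
A Kripke countermodel: worlds w0, w1, w2; order generated by w0 <= w1, w0 <= w2; atoms true at each world — w0:{}; w1:{a}; w2:{}.
w0 ||-/- ~a \/ ~~a: neither disjunct is forced at w0.
w0 ||-/- ~a since w1 is accessible from w0 and w1 ||- a.
So the root w0 does not force the formula.

No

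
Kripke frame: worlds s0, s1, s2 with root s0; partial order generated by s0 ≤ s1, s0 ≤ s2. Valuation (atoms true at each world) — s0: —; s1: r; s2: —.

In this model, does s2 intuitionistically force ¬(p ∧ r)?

s2 ⊩ ¬(p ∧ r): no world accessible from s2 forces p ∧ r.

Yes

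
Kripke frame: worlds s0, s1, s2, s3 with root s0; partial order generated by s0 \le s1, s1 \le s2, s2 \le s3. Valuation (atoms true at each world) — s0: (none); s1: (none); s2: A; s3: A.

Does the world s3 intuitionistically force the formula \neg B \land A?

Yes

s3 \Vdash \neg B \land A since s3 forces both conjuncts.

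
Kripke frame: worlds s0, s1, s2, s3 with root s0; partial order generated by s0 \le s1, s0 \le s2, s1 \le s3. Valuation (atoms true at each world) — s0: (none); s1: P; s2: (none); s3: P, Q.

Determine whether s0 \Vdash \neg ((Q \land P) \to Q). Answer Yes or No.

s0 \nVdash \neg ((Q \land P) \to Q) since s0 is accessible from s0 and s0 \Vdash (Q \land P) \to Q.
s0 \Vdash (Q \land P) \to Q: every world accessible from s0 that forces Q \land P (namely s3) also forces Q.

No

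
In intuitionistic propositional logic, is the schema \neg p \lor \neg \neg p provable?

No

This is the weak law of excluded middle, which is not intuitionistically valid.
A Kripke countermodel: worlds w0, w1, w2; order generated by w0 \le w1, w0 \le w2; atoms true at each world — w0:{}; w1:{p}; w2:{}.
w0 \nVdash \neg p \lor \neg \neg p: neither disjunct is forced at w0.
w0 \nVdash \neg p since w1 is accessible from w0 and w1 \Vdash p.
So the root w0 does not force the formula.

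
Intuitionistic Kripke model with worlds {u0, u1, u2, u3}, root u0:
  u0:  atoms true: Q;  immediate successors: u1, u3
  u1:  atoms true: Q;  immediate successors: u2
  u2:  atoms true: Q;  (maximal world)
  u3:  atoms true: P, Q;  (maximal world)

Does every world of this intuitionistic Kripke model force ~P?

No

Not every world: u0 ||-/- ~P.
u0 ||-/- ~P since u3 is accessible from u0 and u3 ||- P.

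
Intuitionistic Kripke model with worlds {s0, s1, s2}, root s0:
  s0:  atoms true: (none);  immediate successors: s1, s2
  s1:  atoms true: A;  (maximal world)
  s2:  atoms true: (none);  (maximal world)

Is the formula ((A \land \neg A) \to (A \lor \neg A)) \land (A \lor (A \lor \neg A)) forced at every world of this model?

Not every world: s0 \nVdash ((A \land \neg A) \to (A \lor \neg A)) \land (A \lor (A \lor \neg A)).
s0 \nVdash ((A \land \neg A) \to (A \lor \neg A)) \land (A \lor (A \lor \neg A)) since s0 fails A \lor (A \lor \neg A).

No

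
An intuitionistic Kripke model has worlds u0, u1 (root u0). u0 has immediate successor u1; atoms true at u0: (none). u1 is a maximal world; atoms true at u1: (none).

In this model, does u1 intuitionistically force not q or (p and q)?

Yes

u1 forces not q or (p and q) via the disjunct not q.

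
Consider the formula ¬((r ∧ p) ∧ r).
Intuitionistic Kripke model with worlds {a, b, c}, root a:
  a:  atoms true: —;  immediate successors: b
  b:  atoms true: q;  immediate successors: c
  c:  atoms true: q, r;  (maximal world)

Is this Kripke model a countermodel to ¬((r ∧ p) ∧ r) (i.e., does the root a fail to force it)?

No

a ⊩ ¬((r ∧ p) ∧ r): no world accessible from a forces (r ∧ p) ∧ r.
So the root a forces ¬((r ∧ p) ∧ r); the model is not a countermodel.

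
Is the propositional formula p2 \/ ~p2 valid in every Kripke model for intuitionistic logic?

This is the law of excluded middle, which is not intuitionistically valid.
A Kripke countermodel: worlds u0, u1; order generated by u0 <= u1; atoms true at each world — u0:{}; u1:{p2}.
u0 ||-/- p2 \/ ~p2: neither disjunct is forced at u0.
u0 lacks atom p2, so u0 ||-/- p2.
So the root u0 does not force the formula.

No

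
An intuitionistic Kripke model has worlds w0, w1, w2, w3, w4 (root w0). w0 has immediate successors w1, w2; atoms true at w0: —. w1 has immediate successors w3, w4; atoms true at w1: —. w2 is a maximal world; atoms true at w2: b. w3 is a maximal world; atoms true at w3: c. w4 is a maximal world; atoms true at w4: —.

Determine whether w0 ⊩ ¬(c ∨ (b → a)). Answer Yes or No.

w0 ⊮ ¬(c ∨ (b → a)) since w1 is accessible from w0 and w1 ⊩ c ∨ (b → a).
w1 ⊩ c ∨ (b → a) via the disjunct b → a.

No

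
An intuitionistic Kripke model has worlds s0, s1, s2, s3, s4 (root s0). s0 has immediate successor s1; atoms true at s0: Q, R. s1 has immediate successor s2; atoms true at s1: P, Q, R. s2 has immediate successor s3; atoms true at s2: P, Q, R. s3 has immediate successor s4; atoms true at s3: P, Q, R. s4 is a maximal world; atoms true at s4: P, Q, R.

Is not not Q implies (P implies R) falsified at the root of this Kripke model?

No

s0 forces not not Q implies (P implies R): every world accessible from s0 that forces not not Q (namely s0, s1, s2, s3, s4) also forces P implies R.
So the root s0 forces not not Q implies (P implies R); the model is not a countermodel.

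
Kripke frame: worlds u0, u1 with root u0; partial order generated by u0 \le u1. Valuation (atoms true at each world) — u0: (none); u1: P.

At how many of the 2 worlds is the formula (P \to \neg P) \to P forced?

u0: forces it.
u1: forces it.
Worlds forcing the formula: {u0, u1}.

2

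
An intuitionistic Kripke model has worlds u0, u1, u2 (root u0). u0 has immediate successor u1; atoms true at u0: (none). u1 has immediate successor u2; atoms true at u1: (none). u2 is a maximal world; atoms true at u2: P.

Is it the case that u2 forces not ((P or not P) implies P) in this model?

u2 does not force not ((P or not P) implies P) since u2 is accessible from u2 and u2 forces (P or not P) implies P.
u2 forces (P or not P) implies P: every world accessible from u2 that forces P or not P (namely u2) also forces P.

No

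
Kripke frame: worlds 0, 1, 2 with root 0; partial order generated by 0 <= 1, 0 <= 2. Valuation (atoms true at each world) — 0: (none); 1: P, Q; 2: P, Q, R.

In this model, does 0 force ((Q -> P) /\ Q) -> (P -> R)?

0 ||-/- ((Q -> P) /\ Q) -> (P -> R): at the accessible world 1, 1 ||- (Q -> P) /\ Q but 1 ||-/- P -> R.
1 ||-/- P -> R: already at 1 itself, 1 ||- P but 1 ||-/- R.
1 lacks atom R, so 1 ||-/- R.

No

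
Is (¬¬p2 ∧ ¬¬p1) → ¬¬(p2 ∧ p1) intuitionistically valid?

This is the distribution of double negation over conjunction, which is intuitionistically derivable.
Assume ¬¬p2, ¬¬p1, and ¬(p2 ∧ p1). From p2 we'd get ¬p1 (since p2 ∧ p1 is refuted), contradicting ¬¬p1; so ¬p2, contradicting ¬¬p2.

Yes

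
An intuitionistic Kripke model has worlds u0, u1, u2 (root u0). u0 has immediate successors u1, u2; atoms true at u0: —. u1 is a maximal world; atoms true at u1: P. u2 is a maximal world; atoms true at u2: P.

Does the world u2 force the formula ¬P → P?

Yes

u2 ⊩ ¬P → P vacuously: no world accessible from u2 forces the antecedent ¬P.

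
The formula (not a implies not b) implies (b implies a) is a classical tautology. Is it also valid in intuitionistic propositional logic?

This is the converse of contraposition, which is not intuitionistically valid.
A Kripke countermodel: worlds 0, 1; order generated by 0 <= 1; atoms true at each world — 0:{b}; 1:{a,b}.
0 does not force (not a implies not b) implies (b implies a): already at 0 itself, 0 forces not a implies not b but 0 does not force b implies a.
0 does not force b implies a: already at 0 itself, 0 forces b but 0 does not force a.
0 lacks atom a, so 0 does not force a.
So the root 0 does not force the formula.

No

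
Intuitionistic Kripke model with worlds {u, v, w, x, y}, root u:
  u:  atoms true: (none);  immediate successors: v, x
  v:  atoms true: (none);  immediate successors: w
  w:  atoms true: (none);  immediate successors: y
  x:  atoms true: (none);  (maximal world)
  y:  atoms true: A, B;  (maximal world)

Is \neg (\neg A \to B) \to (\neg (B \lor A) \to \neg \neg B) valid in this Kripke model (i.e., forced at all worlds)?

Not every world: u \nVdash \neg (\neg A \to B) \to (\neg (B \lor A) \to \neg \neg B).
u \nVdash \neg (\neg A \to B) \to (\neg (B \lor A) \to \neg \neg B): at the accessible world x, x \Vdash \neg (\neg A \to B) but x \nVdash \neg (B \lor A) \to \neg \neg B.
x \nVdash \neg (B \lor A) \to \neg \neg B: already at x itself, x \Vdash \neg (B \lor A) but x \nVdash \neg \neg B.
x \nVdash \neg \neg B since x is accessible from x and x \Vdash \neg B.
x \Vdash \neg B: no world accessible from x forces B.

No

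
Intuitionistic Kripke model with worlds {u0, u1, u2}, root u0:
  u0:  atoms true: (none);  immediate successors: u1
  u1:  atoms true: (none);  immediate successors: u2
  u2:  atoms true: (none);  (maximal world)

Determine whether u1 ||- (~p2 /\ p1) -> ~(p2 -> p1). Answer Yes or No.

u1 ||- (~p2 /\ p1) -> ~(p2 -> p1) vacuously: no world accessible from u1 forces the antecedent ~p2 /\ p1.

Yes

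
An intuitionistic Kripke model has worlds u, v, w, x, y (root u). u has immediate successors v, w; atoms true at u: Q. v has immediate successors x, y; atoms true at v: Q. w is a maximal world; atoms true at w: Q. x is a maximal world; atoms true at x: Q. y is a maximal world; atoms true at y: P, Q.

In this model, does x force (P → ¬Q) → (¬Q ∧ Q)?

x ⊮ (P → ¬Q) → (¬Q ∧ Q): already at x itself, x ⊩ P → ¬Q but x ⊮ ¬Q ∧ Q.
x ⊮ ¬Q ∧ Q since x fails ¬Q.

No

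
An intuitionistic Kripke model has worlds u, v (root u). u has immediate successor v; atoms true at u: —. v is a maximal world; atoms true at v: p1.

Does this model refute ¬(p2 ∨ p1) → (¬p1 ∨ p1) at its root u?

No

u ⊩ ¬(p2 ∨ p1) → (¬p1 ∨ p1) vacuously: no world accessible from u forces the antecedent ¬(p2 ∨ p1).
So the root u forces ¬(p2 ∨ p1) → (¬p1 ∨ p1); the model is not a countermodel.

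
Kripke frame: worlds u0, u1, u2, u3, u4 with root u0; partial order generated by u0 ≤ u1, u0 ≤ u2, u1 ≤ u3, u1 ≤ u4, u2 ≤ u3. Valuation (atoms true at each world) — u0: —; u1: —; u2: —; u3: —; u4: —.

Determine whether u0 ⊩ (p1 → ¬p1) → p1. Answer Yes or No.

u0 ⊮ (p1 → ¬p1) → p1: already at u0 itself, u0 ⊩ p1 → ¬p1 but u0 ⊮ p1.
u0 lacks atom p1, so u0 ⊮ p1.

No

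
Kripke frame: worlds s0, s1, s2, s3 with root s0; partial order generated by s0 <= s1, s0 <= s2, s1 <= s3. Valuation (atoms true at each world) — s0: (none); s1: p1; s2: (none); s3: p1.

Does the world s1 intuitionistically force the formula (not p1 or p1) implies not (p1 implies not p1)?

Yes

s1 forces (not p1 or p1) implies not (p1 implies not p1): every world accessible from s1 that forces not p1 or p1 (namely s1, s3) also forces not (p1 implies not p1).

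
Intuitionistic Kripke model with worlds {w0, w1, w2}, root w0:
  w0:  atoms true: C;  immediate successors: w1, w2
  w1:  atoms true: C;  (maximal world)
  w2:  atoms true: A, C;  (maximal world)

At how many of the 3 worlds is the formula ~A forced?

1

w0: does not force it — w0 ||-/- ~A since w2 is accessible from w0 and w2 ||- A.
w1: forces it.
w2: does not force it — w2 ||-/- ~A since w2 is accessible from w2 and w2 ||- A.
Worlds forcing the formula: {w1}.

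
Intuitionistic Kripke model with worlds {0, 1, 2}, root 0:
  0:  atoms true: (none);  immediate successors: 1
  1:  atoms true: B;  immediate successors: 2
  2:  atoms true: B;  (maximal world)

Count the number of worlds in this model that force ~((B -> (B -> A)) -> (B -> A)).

0

0: does not force it — 0 ||-/- ~((B -> (B -> A)) -> (B -> A)) since 0 is accessible from 0 and 0 ||- (B -> (B -> A)) -> (B -> A).
1: does not force it.
2: does not force it.
Worlds forcing the formula: { }.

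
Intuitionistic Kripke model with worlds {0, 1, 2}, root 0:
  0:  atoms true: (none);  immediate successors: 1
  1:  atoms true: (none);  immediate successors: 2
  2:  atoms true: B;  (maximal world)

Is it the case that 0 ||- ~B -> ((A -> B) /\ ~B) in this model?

0 ||- ~B -> ((A -> B) /\ ~B) vacuously: no world accessible from 0 forces the antecedent ~B.

Yes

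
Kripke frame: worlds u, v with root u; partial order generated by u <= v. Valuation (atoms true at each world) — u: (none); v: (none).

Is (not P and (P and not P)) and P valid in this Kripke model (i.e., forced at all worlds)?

Not every world: u does not force (not P and (P and not P)) and P.
u does not force (not P and (P and not P)) and P since u fails not P and (P and not P).

No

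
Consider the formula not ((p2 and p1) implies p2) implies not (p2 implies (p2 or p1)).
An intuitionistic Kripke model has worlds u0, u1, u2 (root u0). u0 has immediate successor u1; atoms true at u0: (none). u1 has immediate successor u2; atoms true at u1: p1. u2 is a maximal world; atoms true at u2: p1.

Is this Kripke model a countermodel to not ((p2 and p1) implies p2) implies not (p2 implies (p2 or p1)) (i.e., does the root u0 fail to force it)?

No

u0 forces not ((p2 and p1) implies p2) implies not (p2 implies (p2 or p1)) vacuously: no world accessible from u0 forces the antecedent not ((p2 and p1) implies p2).
So the root u0 forces not ((p2 and p1) implies p2) implies not (p2 implies (p2 or p1)); the model is not a countermodel.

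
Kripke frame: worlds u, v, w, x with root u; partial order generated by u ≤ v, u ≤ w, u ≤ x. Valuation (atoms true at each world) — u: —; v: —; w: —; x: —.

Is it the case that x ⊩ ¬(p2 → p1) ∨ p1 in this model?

No

x ⊮ ¬(p2 → p1) ∨ p1: neither disjunct is forced at x.
x ⊮ ¬(p2 → p1) since x is accessible from x and x ⊩ p2 → p1.
x ⊩ p2 → p1 vacuously: no world accessible from x forces the antecedent p2.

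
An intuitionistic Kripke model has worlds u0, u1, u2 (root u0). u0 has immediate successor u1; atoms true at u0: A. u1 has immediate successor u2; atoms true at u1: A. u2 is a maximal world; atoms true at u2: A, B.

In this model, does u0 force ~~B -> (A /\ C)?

No

u0 ||-/- ~~B -> (A /\ C): already at u0 itself, u0 ||- ~~B but u0 ||-/- A /\ C.
u0 ||-/- A /\ C since u0 fails C.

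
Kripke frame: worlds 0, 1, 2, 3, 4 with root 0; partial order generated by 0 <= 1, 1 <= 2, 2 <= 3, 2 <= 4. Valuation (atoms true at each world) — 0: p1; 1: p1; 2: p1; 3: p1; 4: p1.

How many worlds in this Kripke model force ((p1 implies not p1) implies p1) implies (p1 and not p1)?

0

0: does not force it — 0 does not force ((p1 implies not p1) implies p1) implies (p1 and not p1): already at 0 itself, 0 forces (p1 implies not p1) implies p1 but 0 does not force p1 and not p1.
1: does not force it — 1 does not force ((p1 implies not p1) implies p1) implies (p1 and not p1): already at 1 itself, 1 forces (p1 implies not p1) implies p1 but 1 does not force p1 and not p1.
2: does not force it.
3: does not force it.
4: does not force it.
Worlds forcing the formula: { }.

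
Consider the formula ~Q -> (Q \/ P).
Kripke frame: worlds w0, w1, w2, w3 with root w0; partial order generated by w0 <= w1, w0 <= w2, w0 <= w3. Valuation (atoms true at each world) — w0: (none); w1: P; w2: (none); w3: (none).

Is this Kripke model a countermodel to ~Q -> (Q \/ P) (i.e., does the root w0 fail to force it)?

w0 ||-/- ~Q -> (Q \/ P): already at w0 itself, w0 ||- ~Q but w0 ||-/- Q \/ P.
w0 ||-/- Q \/ P: neither disjunct is forced at w0.
w0 lacks atom Q, so w0 ||-/- Q.
So the root w0 does not force ~Q -> (Q \/ P); the model is a countermodel.

Yes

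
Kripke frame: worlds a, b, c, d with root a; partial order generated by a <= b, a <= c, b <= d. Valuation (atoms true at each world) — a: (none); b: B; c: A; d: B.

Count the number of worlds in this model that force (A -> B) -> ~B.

a: does not force it — a ||-/- (A -> B) -> ~B: at the accessible world b, b ||- A -> B but b ||-/- ~B.
b: does not force it — b ||-/- (A -> B) -> ~B: already at b itself, b ||- A -> B but b ||-/- ~B.
c: forces it.
d: does not force it.
Worlds forcing the formula: {c}.

1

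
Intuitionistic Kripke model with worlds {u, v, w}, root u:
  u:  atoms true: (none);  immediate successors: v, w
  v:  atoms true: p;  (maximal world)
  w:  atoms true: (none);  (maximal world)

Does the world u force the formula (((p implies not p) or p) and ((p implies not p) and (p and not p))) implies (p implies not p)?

u forces (((p implies not p) or p) and ((p implies not p) and (p and not p))) implies (p implies not p) vacuously: no world accessible from u forces the antecedent ((p implies not p) or p) and ((p implies not p) and (p and not p)).

Yes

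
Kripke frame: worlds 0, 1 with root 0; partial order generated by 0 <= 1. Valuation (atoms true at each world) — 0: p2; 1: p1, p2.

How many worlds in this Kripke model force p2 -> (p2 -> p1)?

1

0: does not force it — 0 ||-/- p2 -> (p2 -> p1): already at 0 itself, 0 ||- p2 but 0 ||-/- p2 -> p1.
1: forces it.
Worlds forcing the formula: {1}.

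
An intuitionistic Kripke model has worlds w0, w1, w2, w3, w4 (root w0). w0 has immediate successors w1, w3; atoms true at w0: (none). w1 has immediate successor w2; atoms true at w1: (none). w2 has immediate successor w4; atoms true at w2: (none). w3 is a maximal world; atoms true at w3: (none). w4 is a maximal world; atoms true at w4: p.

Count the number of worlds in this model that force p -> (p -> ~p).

w0: does not force it — w0 ||-/- p -> (p -> ~p): at the accessible world w4, w4 ||- p but w4 ||-/- p -> ~p.
w1: does not force it.
w2: does not force it.
w3: forces it.
w4: does not force it.
Worlds forcing the formula: {w3}.

1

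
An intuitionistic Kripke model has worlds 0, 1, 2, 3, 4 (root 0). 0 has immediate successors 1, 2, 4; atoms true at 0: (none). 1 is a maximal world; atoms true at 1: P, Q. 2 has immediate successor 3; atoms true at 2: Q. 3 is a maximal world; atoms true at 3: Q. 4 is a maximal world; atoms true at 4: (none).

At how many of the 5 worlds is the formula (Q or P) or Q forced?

0: does not force it — 0 does not force (Q or P) or Q: neither disjunct is forced at 0.
1: forces it.
2: forces it.
3: forces it.
4: does not force it — 4 does not force (Q or P) or Q: neither disjunct is forced at 4.
Worlds forcing the formula: {1, 2, 3}.

3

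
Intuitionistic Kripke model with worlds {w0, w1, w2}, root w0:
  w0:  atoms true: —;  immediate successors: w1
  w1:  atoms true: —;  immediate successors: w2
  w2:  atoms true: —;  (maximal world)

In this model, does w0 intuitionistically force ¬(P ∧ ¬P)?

Yes

w0 ⊩ ¬(P ∧ ¬P): no world accessible from w0 forces P ∧ ¬P.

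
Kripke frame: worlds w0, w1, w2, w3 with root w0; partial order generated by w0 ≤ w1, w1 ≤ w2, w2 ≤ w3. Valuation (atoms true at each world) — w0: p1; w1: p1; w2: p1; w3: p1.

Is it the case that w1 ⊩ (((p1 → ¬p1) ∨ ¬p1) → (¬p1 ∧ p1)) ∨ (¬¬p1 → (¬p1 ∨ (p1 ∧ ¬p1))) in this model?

w1 ⊩ (((p1 → ¬p1) ∨ ¬p1) → (¬p1 ∧ p1)) ∨ (¬¬p1 → (¬p1 ∨ (p1 ∧ ¬p1))) via the disjunct ((p1 → ¬p1) ∨ ¬p1) → (¬p1 ∧ p1).

Yes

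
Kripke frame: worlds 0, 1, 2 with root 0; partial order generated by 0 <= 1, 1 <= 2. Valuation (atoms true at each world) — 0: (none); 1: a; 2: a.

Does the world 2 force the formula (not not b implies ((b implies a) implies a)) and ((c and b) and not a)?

No

2 does not force (not not b implies ((b implies a) implies a)) and ((c and b) and not a) since 2 fails (c and b) and not a.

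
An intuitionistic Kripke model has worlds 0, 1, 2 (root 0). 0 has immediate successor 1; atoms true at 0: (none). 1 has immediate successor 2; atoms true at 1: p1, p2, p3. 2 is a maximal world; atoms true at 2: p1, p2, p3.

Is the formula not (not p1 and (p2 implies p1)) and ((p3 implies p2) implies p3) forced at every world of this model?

No

Not every world: 0 does not force not (not p1 and (p2 implies p1)) and ((p3 implies p2) implies p3).
0 does not force not (not p1 and (p2 implies p1)) and ((p3 implies p2) implies p3) since 0 fails (p3 implies p2) implies p3.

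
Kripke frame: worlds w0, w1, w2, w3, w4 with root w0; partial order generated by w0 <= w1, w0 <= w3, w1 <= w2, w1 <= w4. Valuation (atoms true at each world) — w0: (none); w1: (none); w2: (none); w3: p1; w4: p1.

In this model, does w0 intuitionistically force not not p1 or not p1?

w0 does not force not not p1 or not p1: neither disjunct is forced at w0.
w0 does not force not not p1 since w2 is accessible from w0 and w2 forces not p1.
w2 forces not p1: no world accessible from w2 forces p1.

No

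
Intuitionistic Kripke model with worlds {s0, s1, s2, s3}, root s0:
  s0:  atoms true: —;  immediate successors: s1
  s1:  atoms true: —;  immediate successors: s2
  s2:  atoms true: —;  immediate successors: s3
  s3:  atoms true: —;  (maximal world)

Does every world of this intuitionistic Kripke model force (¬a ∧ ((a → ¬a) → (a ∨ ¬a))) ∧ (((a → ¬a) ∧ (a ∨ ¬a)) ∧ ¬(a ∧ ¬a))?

Yes

s0 ⊩ (¬a ∧ ((a → ¬a) → (a ∨ ¬a))) ∧ (((a → ¬a) ∧ (a ∨ ¬a)) ∧ ¬(a ∧ ¬a)) since s0 forces both conjuncts.
Since the root s0 forces (¬a ∧ ((a → ¬a) → (a ∨ ¬a))) ∧ (((a → ¬a) ∧ (a ∨ ¬a)) ∧ ¬(a ∧ ¬a)) and forcing is persistent (monotone upward), every world forces it.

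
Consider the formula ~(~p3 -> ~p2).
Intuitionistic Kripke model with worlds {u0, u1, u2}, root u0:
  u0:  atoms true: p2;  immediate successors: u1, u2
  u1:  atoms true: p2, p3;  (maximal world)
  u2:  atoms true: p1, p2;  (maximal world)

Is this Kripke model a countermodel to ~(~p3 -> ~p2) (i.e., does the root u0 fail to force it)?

u0 ||-/- ~(~p3 -> ~p2) since u1 is accessible from u0 and u1 ||- ~p3 -> ~p2.
u1 ||- ~p3 -> ~p2 vacuously: no world accessible from u1 forces the antecedent ~p3.
So the root u0 does not force ~(~p3 -> ~p2); the model is a countermodel.

Yes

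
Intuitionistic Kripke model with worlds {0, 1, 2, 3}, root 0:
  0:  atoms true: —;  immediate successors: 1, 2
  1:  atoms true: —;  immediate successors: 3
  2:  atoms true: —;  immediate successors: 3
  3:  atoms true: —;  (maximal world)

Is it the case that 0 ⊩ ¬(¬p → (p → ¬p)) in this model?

0 ⊮ ¬(¬p → (p → ¬p)) since 0 is accessible from 0 and 0 ⊩ ¬p → (p → ¬p).
0 ⊩ ¬p → (p → ¬p): every world accessible from 0 that forces ¬p (namely 0, 1, 2, 3) also forces p → ¬p.

No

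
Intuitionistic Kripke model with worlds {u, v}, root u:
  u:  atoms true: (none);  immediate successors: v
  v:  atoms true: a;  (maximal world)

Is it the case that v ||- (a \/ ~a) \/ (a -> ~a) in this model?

v ||- (a \/ ~a) \/ (a -> ~a) via the disjunct a \/ ~a.

Yes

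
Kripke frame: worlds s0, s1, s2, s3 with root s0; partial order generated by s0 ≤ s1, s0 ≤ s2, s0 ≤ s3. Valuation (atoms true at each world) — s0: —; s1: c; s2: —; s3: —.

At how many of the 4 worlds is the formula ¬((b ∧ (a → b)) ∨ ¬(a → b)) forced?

s0: forces it.
s1: forces it.
s2: forces it.
s3: forces it.
Worlds forcing the formula: {s0, s1, s2, s3}.

4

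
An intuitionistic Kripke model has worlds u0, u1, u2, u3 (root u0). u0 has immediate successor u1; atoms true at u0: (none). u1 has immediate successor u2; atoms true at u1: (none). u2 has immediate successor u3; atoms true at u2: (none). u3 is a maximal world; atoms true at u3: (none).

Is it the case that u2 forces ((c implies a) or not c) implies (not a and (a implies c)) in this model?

u2 forces ((c implies a) or not c) implies (not a and (a implies c)): every world accessible from u2 that forces (c implies a) or not c (namely u2, u3) also forces not a and (a implies c).

Yes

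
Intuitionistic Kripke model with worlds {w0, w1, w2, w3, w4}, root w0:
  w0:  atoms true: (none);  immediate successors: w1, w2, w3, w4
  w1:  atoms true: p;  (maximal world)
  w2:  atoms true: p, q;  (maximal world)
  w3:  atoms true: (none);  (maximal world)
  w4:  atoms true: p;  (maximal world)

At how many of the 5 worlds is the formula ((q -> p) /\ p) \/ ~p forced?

4

w0: does not force it — w0 ||-/- ((q -> p) /\ p) \/ ~p: neither disjunct is forced at w0.
w1: forces it.
w2: forces it.
w3: forces it.
w4: forces it.
Worlds forcing the formula: {w1, w2, w3, w4}.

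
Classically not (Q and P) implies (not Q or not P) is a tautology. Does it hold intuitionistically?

This is the constructively invalid direction of De Morgan's law for conjunction, which is not intuitionistically valid.
A Kripke countermodel: worlds a, b, c; order generated by a <= b, a <= c; atoms true at each world — a:{}; b:{Q}; c:{P}.
a does not force not (Q and P) implies (not Q or not P): already at a itself, a forces not (Q and P) but a does not force not Q or not P.
a does not force not Q or not P: neither disjunct is forced at a.
a does not force not Q since b is accessible from a and b forces Q.
So the root a does not force the formula.

No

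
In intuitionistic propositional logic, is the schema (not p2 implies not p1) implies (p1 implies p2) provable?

No

This is the converse of contraposition, which is not intuitionistically valid.
A Kripke countermodel: worlds 0, 1; order generated by 0 <= 1; atoms true at each world — 0:{p1}; 1:{p1,p2}.
0 does not force (not p2 implies not p1) implies (p1 implies p2): already at 0 itself, 0 forces not p2 implies not p1 but 0 does not force p1 implies p2.
0 does not force p1 implies p2: already at 0 itself, 0 forces p1 but 0 does not force p2.
0 lacks atom p2, so 0 does not force p2.
So the root 0 does not force the formula.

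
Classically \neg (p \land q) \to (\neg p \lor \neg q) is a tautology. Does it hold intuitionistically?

No

This is the constructively invalid direction of De Morgan's law for conjunction, which is not intuitionistically valid.
A Kripke countermodel: worlds u, v, w; order generated by u \le v, u \le w; atoms true at each world — u:{}; v:{p}; w:{q}.
u \nVdash \neg (p \land q) \to (\neg p \lor \neg q): already at u itself, u \Vdash \neg (p \land q) but u \nVdash \neg p \lor \neg q.
u \nVdash \neg p \lor \neg q: neither disjunct is forced at u.
u \nVdash \neg p since v is accessible from u and v \Vdash p.
So the root u does not force the formula.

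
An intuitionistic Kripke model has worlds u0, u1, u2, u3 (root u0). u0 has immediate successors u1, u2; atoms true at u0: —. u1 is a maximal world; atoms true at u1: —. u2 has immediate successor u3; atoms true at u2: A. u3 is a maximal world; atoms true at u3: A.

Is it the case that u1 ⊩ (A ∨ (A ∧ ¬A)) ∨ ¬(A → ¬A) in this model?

u1 ⊮ (A ∨ (A ∧ ¬A)) ∨ ¬(A → ¬A): neither disjunct is forced at u1.
u1 ⊮ A ∨ (A ∧ ¬A): neither disjunct is forced at u1.
u1 lacks atom A, so u1 ⊮ A.

No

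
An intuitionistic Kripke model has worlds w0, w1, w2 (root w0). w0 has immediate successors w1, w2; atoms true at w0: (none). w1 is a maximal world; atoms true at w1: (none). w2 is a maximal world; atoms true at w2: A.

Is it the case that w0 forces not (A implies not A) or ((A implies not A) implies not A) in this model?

Yes

w0 forces not (A implies not A) or ((A implies not A) implies not A) via the disjunct (A implies not A) implies not A.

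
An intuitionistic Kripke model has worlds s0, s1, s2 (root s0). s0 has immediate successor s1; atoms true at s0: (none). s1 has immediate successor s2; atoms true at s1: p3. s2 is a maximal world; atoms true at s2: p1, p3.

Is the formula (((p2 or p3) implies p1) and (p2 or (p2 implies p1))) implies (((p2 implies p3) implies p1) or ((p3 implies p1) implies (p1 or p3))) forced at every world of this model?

s0 forces (((p2 or p3) implies p1) and (p2 or (p2 implies p1))) implies (((p2 implies p3) implies p1) or ((p3 implies p1) implies (p1 or p3))): every world accessible from s0 that forces ((p2 or p3) implies p1) and (p2 or (p2 implies p1)) (namely s2) also forces ((p2 implies p3) implies p1) or ((p3 implies p1) implies (p1 or p3)).
Since the root s0 forces (((p2 or p3) implies p1) and (p2 or (p2 implies p1))) implies (((p2 implies p3) implies p1) or ((p3 implies p1) implies (p1 or p3))) and forcing is persistent (monotone upward), every world forces it.

Yes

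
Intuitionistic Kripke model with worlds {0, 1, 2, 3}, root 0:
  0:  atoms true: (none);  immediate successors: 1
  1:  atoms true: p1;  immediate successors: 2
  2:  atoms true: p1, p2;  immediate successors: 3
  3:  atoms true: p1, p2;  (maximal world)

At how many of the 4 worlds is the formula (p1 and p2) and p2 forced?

2

0: does not force it — 0 does not force (p1 and p2) and p2 since 0 fails p1 and p2.
1: does not force it — 1 does not force (p1 and p2) and p2 since 1 fails p1 and p2.
2: forces it.
3: forces it.
Worlds forcing the formula: {2, 3}.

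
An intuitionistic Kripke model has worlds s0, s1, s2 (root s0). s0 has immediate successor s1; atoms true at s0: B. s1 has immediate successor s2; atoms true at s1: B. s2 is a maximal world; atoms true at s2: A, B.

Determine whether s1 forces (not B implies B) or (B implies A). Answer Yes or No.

Yes

s1 forces (not B implies B) or (B implies A) via the disjunct not B implies B.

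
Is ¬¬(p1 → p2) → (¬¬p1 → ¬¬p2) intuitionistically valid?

Yes

This is the distribution of double negation over implication, which is intuitionistically derivable.
Assume ¬¬(p1 → p2) and ¬¬p1; suppose ¬p2. Then p1 → p2 would give ¬p1 (by contraposition), contradicting ¬¬p1; so ¬(p1 → p2), contradicting ¬¬(p1 → p2). Hence ¬¬p2.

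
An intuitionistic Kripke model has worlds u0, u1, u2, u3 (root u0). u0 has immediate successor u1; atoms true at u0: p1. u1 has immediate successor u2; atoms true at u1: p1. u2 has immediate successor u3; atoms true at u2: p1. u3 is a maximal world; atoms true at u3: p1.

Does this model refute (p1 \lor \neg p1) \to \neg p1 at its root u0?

Yes

u0 \nVdash (p1 \lor \neg p1) \to \neg p1: already at u0 itself, u0 \Vdash p1 \lor \neg p1 but u0 \nVdash \neg p1.
u0 \nVdash \neg p1 since u0 is accessible from u0 and u0 \Vdash p1.
So the root u0 does not force (p1 \lor \neg p1) \to \neg p1; the model is a countermodel.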